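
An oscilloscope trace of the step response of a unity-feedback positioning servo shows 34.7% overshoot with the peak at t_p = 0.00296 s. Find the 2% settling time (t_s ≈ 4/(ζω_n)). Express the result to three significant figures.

t_s ≈ 0.0112 s

ζ from %OS: ζ = |ln 0.347|/√(π²+ln²0.347) = 0.319.
From t_p = π/ω_d, ω_d = π/0.00296 = 1060 rad/s, so ω_n = ω_d/√(1−ζ²) = 1120 rad/s.
t_s ≈ 4/(ζω_n) = 4/(0.319·1120) = 0.0112 s.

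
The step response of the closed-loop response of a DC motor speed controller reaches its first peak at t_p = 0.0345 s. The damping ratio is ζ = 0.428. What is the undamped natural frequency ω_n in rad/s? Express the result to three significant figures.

ω_n ≈ 101 rad/s

Peak time t_p = π/ω_d, so ω_d = π/t_p = π/0.0345 = 91.1 rad/s.
ω_n = ω_d/√(1−ζ²) = 91.1/√0.817 = 101 rad/s.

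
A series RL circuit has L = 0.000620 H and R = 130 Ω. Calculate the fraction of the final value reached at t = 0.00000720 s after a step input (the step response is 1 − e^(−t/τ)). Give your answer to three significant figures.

τ = L/R = 0.000620/130 = 0.00000477 s.
y(t)/y_∞ = 1 − e^(−t/τ) = 1 − e^(−0.00000720/0.00000477) = 1 − e^(−1.51) = 0.779.

y/y_∞ ≈ 0.779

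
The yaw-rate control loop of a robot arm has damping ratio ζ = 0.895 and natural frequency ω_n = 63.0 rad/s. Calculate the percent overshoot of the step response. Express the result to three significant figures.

%OS ≈ 0.183%

For an underdamped second-order system, %OS = 100·exp(−πζ/√(1−ζ²)).
πζ/√(1−ζ²) = π·0.895/√(1−0.801) = 6.303, so %OS = 100·e^(−6.303) = 0.183%.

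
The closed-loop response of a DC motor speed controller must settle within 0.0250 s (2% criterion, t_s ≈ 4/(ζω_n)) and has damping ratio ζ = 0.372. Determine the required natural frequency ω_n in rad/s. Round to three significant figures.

ω_n ≈ 430 rad/s

Rearranging t_s ≈ 4/(ζω_n) gives ω_n = 4/(ζ·t_s) = 4/(0.372 × 0.0250) = 430 rad/s.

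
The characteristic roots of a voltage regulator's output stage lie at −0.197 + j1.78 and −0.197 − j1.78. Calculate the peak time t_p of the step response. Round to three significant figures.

t_p ≈ 1.76 s

t_p = π/ω_d with ω_d = 1.78 (the imaginary part), so t_p = 1.76 s.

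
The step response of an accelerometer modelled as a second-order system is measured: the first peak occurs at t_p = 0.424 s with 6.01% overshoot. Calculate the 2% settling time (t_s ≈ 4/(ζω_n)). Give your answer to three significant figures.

The overshoot fixes ζ = −ln(OS)/√(π²+ln²(OS)) = 0.667.
t_p = π/ω_d ⇒ ω_d = 7.41 rad/s; then ω_n = ω_d/√(1−ζ²) = 9.94 rad/s.
t_s ≈ 4/(ζω_n) = 4/(0.667·9.94) = 0.603 s.

t_s ≈ 0.603 s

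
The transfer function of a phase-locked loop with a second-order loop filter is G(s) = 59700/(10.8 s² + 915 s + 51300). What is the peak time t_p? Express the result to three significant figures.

t_p ≈ 0.0578 s

Dividing through by 10.8: denominator becomes s² + 84.72 s + 4750.
So ω_n = √4750 = 68.9 rad/s and ζ = 84.72/(2·68.9) = 0.615.
The damped frequency ω_d = ω_n√(1−ζ²) = 54.4 rad/s. t_p = π/ω_d = 0.0578 s.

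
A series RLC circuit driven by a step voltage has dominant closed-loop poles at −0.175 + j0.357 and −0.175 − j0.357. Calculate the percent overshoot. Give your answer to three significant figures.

%OS ≈ 21.4%

|pole| = ω_n = √(0.175² + 0.357²) = 0.398 rad/s; ζ = cos θ = σ/ω_n = 0.440.
%OS = 100 e^{−πζ/√(1−ζ²)} with ζ = 0.440 gives 21.4%.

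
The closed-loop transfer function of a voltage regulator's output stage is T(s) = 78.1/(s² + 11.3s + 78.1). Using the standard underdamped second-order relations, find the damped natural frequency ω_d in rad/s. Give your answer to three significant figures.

ω_n = √78.1 = 8.84 rad/s; ζ = 11.3/(2·8.84) = 0.639.
ω_d = 8.84·√(1 − 0.639²) = 6.80 rad/s.

ω_d ≈ 6.80 rad/s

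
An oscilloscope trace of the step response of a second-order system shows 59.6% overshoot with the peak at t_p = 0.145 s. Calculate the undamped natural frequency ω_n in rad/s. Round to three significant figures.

ζ from %OS: ζ = |ln 0.596|/√(π²+ln²0.596) = 0.163.
From t_p = π/ω_d, ω_d = π/0.145 = 21.7 rad/s, so ω_n = ω_d/√(1−ζ²) = 22.0 rad/s.

ω_n ≈ 22.0 rad/s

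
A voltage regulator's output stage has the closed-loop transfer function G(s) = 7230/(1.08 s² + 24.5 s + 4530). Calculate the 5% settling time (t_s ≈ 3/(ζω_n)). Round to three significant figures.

Dividing through by 1.08: denominator becomes s² + 22.69 s + 4194.
So ω_n = √4194 = 64.8 rad/s and ζ = 22.69/(2·64.8) = 0.175.
t_s ≈ 3/(ζω_n) = 0.264 s.

t_s ≈ 0.264 s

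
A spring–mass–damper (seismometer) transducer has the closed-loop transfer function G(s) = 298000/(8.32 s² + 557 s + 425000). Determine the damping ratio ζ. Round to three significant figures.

ζ ≈ 0.148

Dividing through by 8.32: denominator becomes s² + 66.95 s + 51080.
So ω_n = √51080 = 226 rad/s and ζ = 66.95/(2·226) = 0.148.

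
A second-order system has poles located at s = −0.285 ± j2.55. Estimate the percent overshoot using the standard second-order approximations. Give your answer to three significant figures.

|pole| = ω_n = √(0.285² + 2.55²) = 2.57 rad/s; ζ = cos θ = σ/ω_n = 0.111.
%OS = 100·exp(−πζ/√(1−ζ²)) = 70.4%.

%OS ≈ 70.4%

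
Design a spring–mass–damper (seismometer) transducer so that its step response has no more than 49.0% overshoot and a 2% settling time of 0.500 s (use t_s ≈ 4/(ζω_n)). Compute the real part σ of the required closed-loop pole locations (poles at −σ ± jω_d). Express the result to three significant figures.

The settling-time spec alone fixes σ = ζω_n = 4/t_s = 4/0.500 = 8.00.
(Overshoot then fixes ζ = 0.221 and hence ω_d = σ·√(1−ζ²)/ζ = 35.2 rad/s.)

σ ≈ 8.00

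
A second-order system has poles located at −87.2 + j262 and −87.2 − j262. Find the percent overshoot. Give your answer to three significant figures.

%OS ≈ 35.1%

The poles are at −σ ± jω_d with σ = 87.2 and ω_d = 262, so ω_n = √(σ²+ω_d²) = 276 rad/s and ζ = σ/ω_n = 0.316.
%OS = 100·exp(−πζ/√(1−ζ²)) = 35.1%.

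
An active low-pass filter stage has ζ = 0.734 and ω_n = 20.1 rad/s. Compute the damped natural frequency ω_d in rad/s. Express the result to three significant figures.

ω_d = ω_n√(1−ζ²) = 20.1·√0.461 = 13.7 rad/s.

ω_d ≈ 13.7 rad/s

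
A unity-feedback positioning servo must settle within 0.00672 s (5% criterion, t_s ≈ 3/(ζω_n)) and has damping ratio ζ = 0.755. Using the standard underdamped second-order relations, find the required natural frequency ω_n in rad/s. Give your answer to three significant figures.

Rearranging t_s ≈ 3/(ζω_n) gives ω_n = 3/(ζ·t_s) = 3/(0.755 × 0.00672) = 591 rad/s.

ω_n ≈ 591 rad/s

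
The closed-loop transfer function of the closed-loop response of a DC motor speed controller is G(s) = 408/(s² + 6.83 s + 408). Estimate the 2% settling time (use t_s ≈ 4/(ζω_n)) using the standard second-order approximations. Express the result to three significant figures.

t_s ≈ 1.17 s

Comparing the denominator to s² + 2ζω_n s + ω_n²: ω_n = √408 = 20.2 rad/s, and 2ζω_n = 6.83 so ζ = 6.83/(2·20.2) = 0.169.
t_s ≈ 4/(ζω_n) = 4/(0.169·20.2) = 1.17 s.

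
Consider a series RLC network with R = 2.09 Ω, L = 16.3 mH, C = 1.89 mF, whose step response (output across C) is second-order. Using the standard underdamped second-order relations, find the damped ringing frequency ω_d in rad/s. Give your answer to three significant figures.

For a series RLC circuit (capacitor voltage as output), ω_n = 1/√(LC) = 1/√(16.3 mH · 1.89 mF) = 180 rad/s.
ζ = (R/2)·√(C/L) = (2.09/2)·√(1.89 mF/16.3 mH) = 0.356.
ω_d = ω_n√(1−ζ²) = 168 rad/s.

ω_d ≈ 168 rad/s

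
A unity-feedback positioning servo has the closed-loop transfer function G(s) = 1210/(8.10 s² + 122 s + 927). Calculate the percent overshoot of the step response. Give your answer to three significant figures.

%OS ≈ 4.44%

Dividing through by 8.10: denominator becomes s² + 15.06 s + 114.4.
So ω_n = √114.4 = 10.7 rad/s and ζ = 15.06/(2·10.7) = 0.704.
Overshoot: exp(−π·0.704/√(1−0.704²)) = 0.0444, i.e. 4.44%.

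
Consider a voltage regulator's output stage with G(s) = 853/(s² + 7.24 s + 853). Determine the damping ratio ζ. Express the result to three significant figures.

ζ ≈ 0.124

Comparing the denominator to s² + 2ζω_n s + ω_n²: ω_n = √853 = 29.2 rad/s, and 2ζω_n = 7.24 so ζ = 7.24/(2·29.2) = 0.124.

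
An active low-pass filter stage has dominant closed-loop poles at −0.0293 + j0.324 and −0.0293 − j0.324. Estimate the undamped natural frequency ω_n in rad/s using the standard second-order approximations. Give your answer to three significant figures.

The poles are at −σ ± jω_d with σ = 0.0293 and ω_d = 0.324, so ω_n = √(σ²+ω_d²) = 0.325 rad/s and ζ = σ/ω_n = 0.0901.

ω_n ≈ 0.325 rad/s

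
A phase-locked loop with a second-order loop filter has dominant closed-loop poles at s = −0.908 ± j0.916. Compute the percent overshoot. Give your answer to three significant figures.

The poles are at −σ ± jω_d with σ = 0.908 and ω_d = 0.916, so ω_n = √(σ²+ω_d²) = 1.29 rad/s and ζ = σ/ω_n = 0.704.
%OS = 100·exp(−πζ/√(1−ζ²)) = 4.44%.

%OS ≈ 4.44%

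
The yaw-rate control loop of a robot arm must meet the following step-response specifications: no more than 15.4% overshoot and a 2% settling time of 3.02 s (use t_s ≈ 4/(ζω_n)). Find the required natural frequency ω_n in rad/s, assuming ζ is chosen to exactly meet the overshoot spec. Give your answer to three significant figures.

From %OS = 100·exp(−πζ/√(1−ζ²)), invert to get ζ = −ln(OS)/√(π² + ln²(OS)) with OS = 0.154.
−ln 0.154 = 1.871, so ζ = 1.871/√(π² + 3.500) = 0.512.
From t_s ≈ 4/(ζω_n): ω_n = 4/(ζ·t_s) = 4/(0.512·3.02) = 2.59 rad/s.

ω_n ≈ 2.59 rad/s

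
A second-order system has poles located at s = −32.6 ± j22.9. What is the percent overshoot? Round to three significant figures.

%OS ≈ 1.14%

|pole| = ω_n = √(32.6² + 22.9²) = 39.8 rad/s; ζ = cos θ = σ/ω_n = 0.818.
Overshoot: exp(−π·0.818/√(1−0.818²)) = 0.0114, i.e. 1.14%.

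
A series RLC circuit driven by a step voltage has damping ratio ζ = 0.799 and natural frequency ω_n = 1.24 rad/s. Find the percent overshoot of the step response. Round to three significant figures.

%OS ≈ 1.54%

For an underdamped second-order system, %OS = 100·exp(−πζ/√(1−ζ²)).
πζ/√(1−ζ²) = π·0.799/√(1−0.638) = 4.174, so %OS = 100·e^(−4.174) = 1.54%.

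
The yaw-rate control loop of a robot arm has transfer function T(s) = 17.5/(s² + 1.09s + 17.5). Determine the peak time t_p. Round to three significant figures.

t_p ≈ 0.757 s

ω_n = √17.5 = 4.18 rad/s; ζ = 1.09/(2·4.18) = 0.130.
The damped frequency ω_d = ω_n√(1−ζ²) = 4.15 rad/s. Then t_p = π/ω_d = 0.757 s.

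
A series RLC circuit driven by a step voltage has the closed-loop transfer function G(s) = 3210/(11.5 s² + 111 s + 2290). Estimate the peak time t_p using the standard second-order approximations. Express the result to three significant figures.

t_p ≈ 0.237 s

Dividing through by 11.5: denominator becomes s² + 9.652 s + 199.1.
So ω_n = √199.1 = 14.1 rad/s and ζ = 9.652/(2·14.1) = 0.342.
ω_d = ω_n√(1−ζ²) = 13.3 rad/s. t_p = π/ω_d = 0.237 s.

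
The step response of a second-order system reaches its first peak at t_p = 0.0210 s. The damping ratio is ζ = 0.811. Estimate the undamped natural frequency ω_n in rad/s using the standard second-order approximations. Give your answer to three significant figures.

ω_n ≈ 256 rad/s

Peak time t_p = π/ω_d, so ω_d = π/t_p = π/0.0210 = 150 rad/s.
ω_n = ω_d/√(1−ζ²) = 150/√0.342 = 256 rad/s.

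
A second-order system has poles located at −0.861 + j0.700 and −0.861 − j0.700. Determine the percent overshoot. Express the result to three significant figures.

%OS ≈ 2.10%

With σ = 0.861, ω_d = 0.700: ω_n = √(σ²+ω_d²) = 1.11 rad/s, ζ = σ/ω_n = 0.776.
%OS = 100 e^{−πζ/√(1−ζ²)} with ζ = 0.776 gives 2.10%.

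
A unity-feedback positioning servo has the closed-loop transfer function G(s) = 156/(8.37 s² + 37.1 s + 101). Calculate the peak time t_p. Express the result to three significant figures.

t_p ≈ 1.17 s

Dividing through by 8.37: denominator becomes s² + 4.432 s + 12.07.
So ω_n = √12.07 = 3.47 rad/s and ζ = 4.432/(2·3.47) = 0.638.
ω_d = 3.47·√(1 − 0.638²) = 2.67 rad/s. t_p = π/ω_d = 1.17 s.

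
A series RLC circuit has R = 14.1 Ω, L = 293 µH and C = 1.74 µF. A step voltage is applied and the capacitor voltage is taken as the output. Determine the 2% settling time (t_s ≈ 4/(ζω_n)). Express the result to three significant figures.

For a series RLC circuit (capacitor voltage as output), ω_n = 1/√(LC) = 1/√(293 µH · 1.74 µF) = 44300 rad/s.
ζ = (R/2)·√(C/L) = (14.1/2)·√(1.74 µF/293 µH) = 0.543.
t_s ≈ 4/(ζω_n) = 0.000166 s.

t_s ≈ 0.000166 s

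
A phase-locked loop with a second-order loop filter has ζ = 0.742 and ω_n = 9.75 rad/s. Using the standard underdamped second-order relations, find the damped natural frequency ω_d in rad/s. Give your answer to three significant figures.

ω_d = ω_n√(1−ζ²) = 9.75·√0.449 = 6.54 rad/s.

ω_d ≈ 6.54 rad/s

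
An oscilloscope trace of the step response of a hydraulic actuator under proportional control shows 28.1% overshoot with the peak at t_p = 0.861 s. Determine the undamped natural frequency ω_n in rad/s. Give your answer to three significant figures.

ω_n ≈ 3.94 rad/s

The overshoot fixes ζ = −ln(OS)/√(π²+ln²(OS)) = 0.375.
t_p = π/ω_d ⇒ ω_d = 3.65 rad/s; then ω_n = ω_d/√(1−ζ²) = 3.94 rad/s.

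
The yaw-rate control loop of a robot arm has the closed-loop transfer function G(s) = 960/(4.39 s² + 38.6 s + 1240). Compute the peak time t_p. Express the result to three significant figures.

Dividing through by 4.39: denominator becomes s² + 8.793 s + 282.5.
So ω_n = √282.5 = 16.8 rad/s and ζ = 8.793/(2·16.8) = 0.262.
The damped frequency ω_d = ω_n√(1−ζ²) = 16.2 rad/s. t_p = π/ω_d = 0.194 s.

t_p ≈ 0.194 s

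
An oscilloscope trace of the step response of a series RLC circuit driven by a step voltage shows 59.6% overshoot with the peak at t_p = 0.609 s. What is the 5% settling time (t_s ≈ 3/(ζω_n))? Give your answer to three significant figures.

t_s ≈ 3.53 s

ζ from %OS: ζ = |ln 0.596|/√(π²+ln²0.596) = 0.163.
From t_p = π/ω_d, ω_d = π/0.609 = 5.16 rad/s, so ω_n = ω_d/√(1−ζ²) = 5.23 rad/s.
t_s ≈ 3/(ζω_n) = 3/(0.163·5.23) = 3.53 s.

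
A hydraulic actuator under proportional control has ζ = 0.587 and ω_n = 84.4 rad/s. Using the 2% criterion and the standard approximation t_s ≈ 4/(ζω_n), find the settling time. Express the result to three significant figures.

t_s ≈ 0.0807 s

t_s ≈ 4/(ζω_n) = 4/(0.587 × 84.4) = 0.0807 s.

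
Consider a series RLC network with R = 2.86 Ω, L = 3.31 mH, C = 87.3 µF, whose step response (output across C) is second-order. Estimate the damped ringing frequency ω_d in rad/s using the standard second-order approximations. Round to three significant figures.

ω_d ≈ 1810 rad/s

For a series RLC circuit (capacitor voltage as output), ω_n = 1/√(LC) = 1/√(3.31 mH · 87.3 µF) = 1860 rad/s.
ζ = (R/2)·√(C/L) = (2.86/2)·√(87.3 µF/3.31 mH) = 0.232.
ω_d = ω_n√(1−ζ²) = 1810 rad/s.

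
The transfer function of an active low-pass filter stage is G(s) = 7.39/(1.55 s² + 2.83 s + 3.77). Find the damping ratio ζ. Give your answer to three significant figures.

ζ ≈ 0.585

Dividing through by 1.55: denominator becomes s² + 1.826 s + 2.432.
So ω_n = √2.432 = 1.56 rad/s and ζ = 1.826/(2·1.56) = 0.585.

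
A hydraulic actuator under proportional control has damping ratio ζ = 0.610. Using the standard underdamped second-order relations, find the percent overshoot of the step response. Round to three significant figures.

For an underdamped second-order system, %OS = 100·exp(−πζ/√(1−ζ²)).
πζ/√(1−ζ²) = π·0.610/√(1−0.372) = 2.418, so %OS = 100·e^(−2.418) = 8.91%.

%OS ≈ 8.91%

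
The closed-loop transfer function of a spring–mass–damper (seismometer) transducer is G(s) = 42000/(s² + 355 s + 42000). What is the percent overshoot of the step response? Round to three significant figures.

%OS ≈ 0.432%

Matching coefficients with s² + 2ζω_n s + ω_n² gives ω_n² = 42000 ⇒ ω_n = 205 rad/s, and ζ = 355/(2ω_n) = 0.866.
%OS = 100 e^{−πζ/√(1−ζ²)} with ζ = 0.866 gives 0.432%.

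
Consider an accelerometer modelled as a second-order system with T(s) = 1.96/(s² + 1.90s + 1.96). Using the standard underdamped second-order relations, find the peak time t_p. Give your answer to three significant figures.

Matching coefficients with s² + 2ζω_n s + ω_n² gives ω_n² = 1.96 ⇒ ω_n = 1.40 rad/s, and ζ = 1.90/(2ω_n) = 0.679.
ω_d = 1.40·√(1 − 0.679²) = 1.03 rad/s. Then t_p = π/ω_d = 3.05 s.

t_p ≈ 3.05 s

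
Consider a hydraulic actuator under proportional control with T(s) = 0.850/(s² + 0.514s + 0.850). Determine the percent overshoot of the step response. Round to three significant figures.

ω_n = √0.850 = 0.922 rad/s; ζ = 0.514/(2·0.922) = 0.279.
Overshoot: exp(−π·0.279/√(1−0.279²)) = 0.402, i.e. 40.2%.

%OS ≈ 40.2%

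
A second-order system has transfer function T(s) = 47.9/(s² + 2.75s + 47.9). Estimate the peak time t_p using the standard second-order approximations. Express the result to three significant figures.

t_p ≈ 0.463 s

Matching coefficients with s² + 2ζω_n s + ω_n² gives ω_n² = 47.9 ⇒ ω_n = 6.92 rad/s, and ζ = 2.75/(2ω_n) = 0.199.
The damped frequency ω_d = ω_n√(1−ζ²) = 6.78 rad/s. Then t_p = π/ω_d = 0.463 s.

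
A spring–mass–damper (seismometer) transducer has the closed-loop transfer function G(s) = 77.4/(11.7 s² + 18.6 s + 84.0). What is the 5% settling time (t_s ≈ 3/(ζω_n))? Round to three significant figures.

t_s ≈ 3.77 s

Dividing through by 11.7: denominator becomes s² + 1.590 s + 7.179.
So ω_n = √7.179 = 2.68 rad/s and ζ = 1.590/(2·2.68) = 0.297.
t_s ≈ 3/(ζω_n) = 3.77 s.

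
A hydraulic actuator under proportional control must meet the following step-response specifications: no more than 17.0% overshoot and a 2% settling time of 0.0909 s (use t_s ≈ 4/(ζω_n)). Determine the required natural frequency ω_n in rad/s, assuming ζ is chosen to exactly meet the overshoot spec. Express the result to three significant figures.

ω_n ≈ 89.6 rad/s

Inverting the overshoot relation: ζ = |ln 0.170|/√(π² + ln²0.170) = 0.491.
From t_s ≈ 4/(ζω_n): ω_n = 4/(ζ·t_s) = 4/(0.491·0.0909) = 89.6 rad/s.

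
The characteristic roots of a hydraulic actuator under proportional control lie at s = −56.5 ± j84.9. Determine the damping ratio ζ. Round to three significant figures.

ζ ≈ 0.554

|pole| = ω_n = √(56.5² + 84.9²) = 102 rad/s; ζ = cos θ = σ/ω_n = 0.554.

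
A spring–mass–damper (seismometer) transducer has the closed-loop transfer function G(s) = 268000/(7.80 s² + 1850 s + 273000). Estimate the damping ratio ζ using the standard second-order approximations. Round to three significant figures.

ζ ≈ 0.634

Dividing through by 7.80: denominator becomes s² + 237.2 s + 35000.
So ω_n = √35000 = 187 rad/s and ζ = 237.2/(2·187) = 0.634.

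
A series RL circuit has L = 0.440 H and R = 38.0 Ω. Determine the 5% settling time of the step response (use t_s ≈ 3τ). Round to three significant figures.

τ = L/R = 0.440/38.0 = 0.0116 s.
t_s ≈ 3τ = 0.0347 s.

t_s ≈ 0.0347 s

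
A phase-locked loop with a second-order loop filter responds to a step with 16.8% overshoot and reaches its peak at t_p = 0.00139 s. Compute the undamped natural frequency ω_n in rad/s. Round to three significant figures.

ω_n ≈ 2600 rad/s

ζ from %OS: ζ = |ln 0.168|/√(π²+ln²0.168) = 0.494.
From t_p = π/ω_d, ω_d = π/0.00139 = 2260 rad/s, so ω_n = ω_d/√(1−ζ²) = 2600 rad/s.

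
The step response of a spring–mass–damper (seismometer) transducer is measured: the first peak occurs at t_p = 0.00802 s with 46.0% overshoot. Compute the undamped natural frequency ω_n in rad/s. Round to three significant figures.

ω_n ≈ 404 rad/s

The overshoot fixes ζ = −ln(OS)/√(π²+ln²(OS)) = 0.240.
t_p = π/ω_d ⇒ ω_d = 392 rad/s; then ω_n = ω_d/√(1−ζ²) = 404 rad/s.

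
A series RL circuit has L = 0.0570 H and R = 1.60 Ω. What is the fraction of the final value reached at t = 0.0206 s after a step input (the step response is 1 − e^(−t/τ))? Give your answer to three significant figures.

y/y_∞ ≈ 0.439

τ = L/R = 0.0570/1.60 = 0.0356 s.
y(t)/y_∞ = 1 − e^(−t/τ) = 1 − e^(−0.0206/0.0356) = 1 − e^(−0.578) = 0.439.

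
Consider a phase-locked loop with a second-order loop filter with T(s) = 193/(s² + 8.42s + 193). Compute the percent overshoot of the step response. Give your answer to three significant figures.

%OS ≈ 36.8%

Comparing the denominator to s² + 2ζω_n s + ω_n²: ω_n = √193 = 13.9 rad/s, and 2ζω_n = 8.42 so ζ = 8.42/(2·13.9) = 0.303.
%OS = 100 e^{−πζ/√(1−ζ²)} with ζ = 0.303 gives 36.8%.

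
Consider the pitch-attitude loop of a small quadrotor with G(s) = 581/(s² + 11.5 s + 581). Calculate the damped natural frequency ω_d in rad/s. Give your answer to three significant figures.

ω_d ≈ 23.4 rad/s

Matching coefficients with s² + 2ζω_n s + ω_n² gives ω_n² = 581 ⇒ ω_n = 24.1 rad/s, and ζ = 11.5/(2ω_n) = 0.239.
The damped frequency ω_d = ω_n√(1−ζ²) = 23.4 rad/s.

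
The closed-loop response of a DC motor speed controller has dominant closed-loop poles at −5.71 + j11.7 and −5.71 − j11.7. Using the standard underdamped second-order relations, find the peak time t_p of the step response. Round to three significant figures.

t_p = π/ω_d with ω_d = 11.7 (the imaginary part), so t_p = 0.269 s.

t_p ≈ 0.269 s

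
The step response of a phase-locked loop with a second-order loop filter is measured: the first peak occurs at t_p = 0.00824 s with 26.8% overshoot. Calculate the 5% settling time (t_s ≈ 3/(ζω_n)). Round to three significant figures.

t_s ≈ 0.0188 s

ζ from %OS: ζ = |ln 0.268|/√(π²+ln²0.268) = 0.387.
t_p = π/ω_d ⇒ ω_d = 381 rad/s; then ω_n = ω_d/√(1−ζ²) = 413 rad/s.
t_s ≈ 3/(ζω_n) = 3/(0.387·413) = 0.0188 s.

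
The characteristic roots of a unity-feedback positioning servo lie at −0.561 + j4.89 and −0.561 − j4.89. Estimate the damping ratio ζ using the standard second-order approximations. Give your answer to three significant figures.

ζ ≈ 0.114

|pole| = ω_n = √(0.561² + 4.89²) = 4.92 rad/s; ζ = cos θ = σ/ω_n = 0.114.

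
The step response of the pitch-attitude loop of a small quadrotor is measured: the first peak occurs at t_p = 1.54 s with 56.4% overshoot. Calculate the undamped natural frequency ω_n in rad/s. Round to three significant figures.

ω_n ≈ 2.07 rad/s

ζ from %OS: ζ = |ln 0.564|/√(π²+ln²0.564) = 0.179.
From t_p = π/ω_d, ω_d = π/1.54 = 2.04 rad/s, so ω_n = ω_d/√(1−ζ²) = 2.07 rad/s.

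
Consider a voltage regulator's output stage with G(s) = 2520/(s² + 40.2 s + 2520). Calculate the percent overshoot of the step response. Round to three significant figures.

Comparing the denominator to s² + 2ζω_n s + ω_n²: ω_n = √2520 = 50.2 rad/s, and 2ζω_n = 40.2 so ζ = 40.2/(2·50.2) = 0.400.
%OS = 100·exp(−πζ/√(1−ζ²)) = 25.3%.

%OS ≈ 25.3%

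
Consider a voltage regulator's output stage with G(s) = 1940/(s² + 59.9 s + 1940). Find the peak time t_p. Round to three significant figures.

Matching coefficients with s² + 2ζω_n s + ω_n² gives ω_n² = 1940 ⇒ ω_n = 44.0 rad/s, and ζ = 59.9/(2ω_n) = 0.680.
ω_d = 44.0·√(1 − 0.680²) = 32.3 rad/s. Then t_p = π/ω_d = 0.0973 s.

t_p ≈ 0.0973 s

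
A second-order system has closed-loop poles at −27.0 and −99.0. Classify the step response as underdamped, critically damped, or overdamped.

Since the poles are distinct, negative and real, the response is overdamped.

overdamped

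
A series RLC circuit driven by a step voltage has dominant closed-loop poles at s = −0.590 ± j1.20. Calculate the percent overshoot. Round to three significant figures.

With σ = 0.590, ω_d = 1.20: ω_n = √(σ²+ω_d²) = 1.34 rad/s, ζ = σ/ω_n = 0.441.
%OS = 100 e^{−πζ/√(1−ζ²)} with ζ = 0.441 gives 21.3%.

%OS ≈ 21.3%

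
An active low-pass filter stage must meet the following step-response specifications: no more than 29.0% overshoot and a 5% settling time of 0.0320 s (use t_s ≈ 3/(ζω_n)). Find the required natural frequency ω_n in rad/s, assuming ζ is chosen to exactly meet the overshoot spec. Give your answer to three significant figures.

Inverting the overshoot relation: ζ = |ln 0.290|/√(π² + ln²0.290) = 0.367.
From t_s ≈ 3/(ζω_n): ω_n = 3/(ζ·t_s) = 3/(0.367·0.0320) = 256 rad/s.

ω_n ≈ 256 rad/s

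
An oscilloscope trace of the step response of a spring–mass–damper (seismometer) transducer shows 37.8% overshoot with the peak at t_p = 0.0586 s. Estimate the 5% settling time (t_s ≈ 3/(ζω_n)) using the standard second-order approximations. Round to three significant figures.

t_s ≈ 0.181 s

The overshoot fixes ζ = −ln(OS)/√(π²+ln²(OS)) = 0.296.
From t_p = π/ω_d, ω_d = π/0.0586 = 53.6 rad/s, so ω_n = ω_d/√(1−ζ²) = 56.1 rad/s.
t_s ≈ 3/(ζω_n) = 3/(0.296·56.1) = 0.181 s.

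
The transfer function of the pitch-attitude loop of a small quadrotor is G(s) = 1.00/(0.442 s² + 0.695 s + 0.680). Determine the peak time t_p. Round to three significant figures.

Dividing through by 0.442: denominator becomes s² + 1.572 s + 1.538.
So ω_n = √1.538 = 1.24 rad/s and ζ = 1.572/(2·1.24) = 0.634.
ω_d = ω_n√(1−ζ²) = 0.959 rad/s. t_p = π/ω_d = 3.27 s.

t_p ≈ 3.27 s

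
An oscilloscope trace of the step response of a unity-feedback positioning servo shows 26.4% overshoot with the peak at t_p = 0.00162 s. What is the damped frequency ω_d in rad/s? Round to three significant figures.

ω_d ≈ 1940 rad/s

t_p = π/ω_d, so ω_d = π/0.00162 = 1940 rad/s.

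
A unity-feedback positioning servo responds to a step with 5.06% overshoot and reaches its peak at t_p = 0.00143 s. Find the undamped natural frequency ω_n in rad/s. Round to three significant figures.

The overshoot fixes ζ = −ln(OS)/√(π²+ln²(OS)) = 0.689.
From t_p = π/ω_d, ω_d = π/0.00143 = 2200 rad/s, so ω_n = ω_d/√(1−ζ²) = 3030 rad/s.

ω_n ≈ 3030 rad/s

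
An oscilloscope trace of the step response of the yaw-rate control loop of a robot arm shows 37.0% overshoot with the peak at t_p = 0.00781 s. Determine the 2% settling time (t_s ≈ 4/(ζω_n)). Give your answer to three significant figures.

t_s ≈ 0.0314 s

The overshoot fixes ζ = −ln(OS)/√(π²+ln²(OS)) = 0.302.
From t_p = π/ω_d, ω_d = π/0.00781 = 402 rad/s, so ω_n = ω_d/√(1−ζ²) = 422 rad/s.
t_s ≈ 4/(ζω_n) = 4/(0.302·422) = 0.0314 s.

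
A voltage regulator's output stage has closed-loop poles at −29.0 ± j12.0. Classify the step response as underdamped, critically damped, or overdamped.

underdamped

Since the poles form a complex-conjugate pair with nonzero imaginary part, the response is underdamped.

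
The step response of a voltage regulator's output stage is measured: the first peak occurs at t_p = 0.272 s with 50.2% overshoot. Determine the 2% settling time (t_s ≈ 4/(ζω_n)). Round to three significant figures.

The overshoot fixes ζ = −ln(OS)/√(π²+ln²(OS)) = 0.214.
From t_p = π/ω_d, ω_d = π/0.272 = 11.5 rad/s, so ω_n = ω_d/√(1−ζ²) = 11.8 rad/s.
t_s ≈ 4/(ζω_n) = 4/(0.214·11.8) = 1.58 s.

t_s ≈ 1.58 s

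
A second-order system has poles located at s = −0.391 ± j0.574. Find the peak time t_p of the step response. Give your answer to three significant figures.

t_p ≈ 5.47 s

t_p = π/ω_d with ω_d = 0.574 (the imaginary part), so t_p = 5.47 s.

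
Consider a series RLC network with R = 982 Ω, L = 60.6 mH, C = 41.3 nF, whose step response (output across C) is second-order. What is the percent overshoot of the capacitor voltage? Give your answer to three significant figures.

For a series RLC circuit (capacitor voltage as output), ω_n = 1/√(LC) = 1/√(60.6 mH · 41.3 nF) = 20000 rad/s.
ζ = (R/2)·√(C/L) = (982/2)·√(41.3 nF/60.6 mH) = 0.405.
%OS = 100 e^{−πζ/√(1−ζ²)} with ζ = 0.405 gives 24.8%.

%OS ≈ 24.8%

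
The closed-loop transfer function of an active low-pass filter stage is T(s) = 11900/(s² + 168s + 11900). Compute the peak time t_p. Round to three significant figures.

t_p ≈ 0.0451 s

ω_n = √11900 = 109 rad/s; ζ = 168/(2·109) = 0.770.
ω_d = 109·√(1 − 0.770²) = 69.6 rad/s. Then t_p = π/ω_d = 0.0451 s.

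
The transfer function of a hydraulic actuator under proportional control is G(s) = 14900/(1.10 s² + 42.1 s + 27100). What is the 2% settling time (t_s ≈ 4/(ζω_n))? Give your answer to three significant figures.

Dividing through by 1.10: denominator becomes s² + 38.27 s + 24640.
So ω_n = √24640 = 157 rad/s and ζ = 38.27/(2·157) = 0.122.
t_s ≈ 4/(ζω_n) = 0.209 s.

t_s ≈ 0.209 s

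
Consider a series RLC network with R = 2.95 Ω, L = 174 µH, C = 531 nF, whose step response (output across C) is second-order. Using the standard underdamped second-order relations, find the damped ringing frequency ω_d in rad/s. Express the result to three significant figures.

ω_d ≈ 104000 rad/s

For a series RLC circuit (capacitor voltage as output), ω_n = 1/√(LC) = 1/√(174 µH · 531 nF) = 104000 rad/s.
ζ = (R/2)·√(C/L) = (2.95/2)·√(531 nF/174 µH) = 0.0815.
ω_d = 104000·√(1 − 0.0815²) = 104000 rad/s.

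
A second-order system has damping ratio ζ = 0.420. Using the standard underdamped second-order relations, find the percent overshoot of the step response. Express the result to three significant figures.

For an underdamped second-order system, %OS = 100·exp(−πζ/√(1−ζ²)).
πζ/√(1−ζ²) = π·0.420/√(1−0.176) = 1.454, so %OS = 100·e^(−1.454) = 23.4%.

%OS ≈ 23.4%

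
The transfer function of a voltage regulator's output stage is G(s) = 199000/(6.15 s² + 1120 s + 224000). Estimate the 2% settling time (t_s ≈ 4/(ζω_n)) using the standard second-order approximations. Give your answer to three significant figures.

Dividing through by 6.15: denominator becomes s² + 182.1 s + 36420.
So ω_n = √36420 = 191 rad/s and ζ = 182.1/(2·191) = 0.477.
t_s ≈ 4/(ζω_n) = 0.0439 s.

t_s ≈ 0.0439 s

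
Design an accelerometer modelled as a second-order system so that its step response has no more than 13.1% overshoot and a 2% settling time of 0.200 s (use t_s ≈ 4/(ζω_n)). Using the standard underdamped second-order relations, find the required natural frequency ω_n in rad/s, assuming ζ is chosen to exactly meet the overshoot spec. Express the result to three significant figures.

Inverting the overshoot relation: ζ = |ln 0.131|/√(π² + ln²0.131) = 0.543.
Then ω_n = 4/(ζ t_s) = 4/(0.543 × 0.200) = 36.8 rad/s.

ω_n ≈ 36.8 rad/s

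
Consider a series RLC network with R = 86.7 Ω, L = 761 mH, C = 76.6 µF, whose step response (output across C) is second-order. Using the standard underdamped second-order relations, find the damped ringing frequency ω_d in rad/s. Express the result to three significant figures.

ω_d ≈ 118 rad/s

For a series RLC circuit (capacitor voltage as output), ω_n = 1/√(LC) = 1/√(761 mH · 76.6 µF) = 131 rad/s.
ζ = (R/2)·√(C/L) = (86.7/2)·√(76.6 µF/761 mH) = 0.435.
The damped frequency ω_d = ω_n√(1−ζ²) = 118 rad/s.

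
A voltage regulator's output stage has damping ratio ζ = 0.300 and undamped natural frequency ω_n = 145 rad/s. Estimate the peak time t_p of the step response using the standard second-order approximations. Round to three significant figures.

The damped frequency is ω_d = ω_n√(1−ζ²) = 145·√(1−0.0900) = 138 rad/s.
Peak time t_p = π/ω_d = π/138 = 0.0227 s.

t_p ≈ 0.0227 s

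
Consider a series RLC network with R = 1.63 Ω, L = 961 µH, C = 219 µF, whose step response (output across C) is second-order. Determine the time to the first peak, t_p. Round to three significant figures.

t_p ≈ 0.00156 s

For a series RLC circuit (capacitor voltage as output), ω_n = 1/√(LC) = 1/√(961 µH · 219 µF) = 2180 rad/s.
ζ = (R/2)·√(C/L) = (1.63/2)·√(219 µF/961 µH) = 0.389.
ω_d = 2180·√(1 − 0.389²) = 2010 rad/s. t_p = π/ω_d = 0.00156 s.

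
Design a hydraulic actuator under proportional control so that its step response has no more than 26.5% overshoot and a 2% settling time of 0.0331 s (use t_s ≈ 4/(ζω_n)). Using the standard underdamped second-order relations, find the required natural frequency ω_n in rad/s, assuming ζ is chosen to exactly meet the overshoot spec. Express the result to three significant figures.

From %OS = 100·exp(−πζ/√(1−ζ²)), invert to get ζ = −ln(OS)/√(π² + ln²(OS)) with OS = 0.265.
−ln 0.265 = 1.328, so ζ = 1.328/√(π² + 1.764) = 0.389.
Then ω_n = 4/(ζ t_s) = 4/(0.389 × 0.0331) = 310 rad/s.

ω_n ≈ 310 rad/s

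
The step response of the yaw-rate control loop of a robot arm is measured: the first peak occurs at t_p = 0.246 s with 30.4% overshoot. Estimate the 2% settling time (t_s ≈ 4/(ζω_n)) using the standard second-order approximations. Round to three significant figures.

t_s ≈ 0.826 s

From the overshoot, ζ = −ln(OS)/√(π²+ln²(OS)) = 0.354.
t_p = π/ω_d ⇒ ω_d = 12.8 rad/s; then ω_n = ω_d/√(1−ζ²) = 13.7 rad/s.
t_s ≈ 4/(ζω_n) = 4/(0.354·13.7) = 0.826 s.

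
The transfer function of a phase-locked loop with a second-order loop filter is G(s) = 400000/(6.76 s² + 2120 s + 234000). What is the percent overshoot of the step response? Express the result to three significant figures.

%OS ≈ 0.730%

Dividing through by 6.76: denominator becomes s² + 313.6 s + 34620.
So ω_n = √34620 = 186 rad/s and ζ = 313.6/(2·186) = 0.843.
%OS = 100 e^{−πζ/√(1−ζ²)} with ζ = 0.843 gives 0.730%.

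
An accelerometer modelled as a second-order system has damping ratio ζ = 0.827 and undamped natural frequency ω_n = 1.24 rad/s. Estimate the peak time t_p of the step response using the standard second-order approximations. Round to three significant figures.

t_p ≈ 4.51 s

The damped frequency is ω_d = ω_n√(1−ζ²) = 1.24·√(1−0.684) = 0.697 rad/s.
Peak time t_p = π/ω_d = π/0.697 = 4.51 s.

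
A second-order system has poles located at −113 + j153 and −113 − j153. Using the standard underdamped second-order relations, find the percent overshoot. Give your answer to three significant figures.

|pole| = ω_n = √(113² + 153²) = 190 rad/s; ζ = cos θ = σ/ω_n = 0.594.
%OS = 100·exp(−πζ/√(1−ζ²)) = 9.82%.

%OS ≈ 9.82%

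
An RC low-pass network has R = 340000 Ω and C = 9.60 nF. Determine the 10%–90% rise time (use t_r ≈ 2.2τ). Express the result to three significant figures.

t_r ≈ 0.00718 s

τ = RC = 340000 × 9.60 nF = 0.00326 s.
t_r ≈ 2.2τ = 0.00718 s.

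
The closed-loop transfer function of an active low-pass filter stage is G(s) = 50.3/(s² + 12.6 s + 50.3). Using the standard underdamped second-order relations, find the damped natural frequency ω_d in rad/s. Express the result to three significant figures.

ω_d ≈ 3.26 rad/s

Comparing the denominator to s² + 2ζω_n s + ω_n²: ω_n = √50.3 = 7.09 rad/s, and 2ζω_n = 12.6 so ζ = 12.6/(2·7.09) = 0.888.
ω_d = ω_n√(1−ζ²) = 3.26 rad/s.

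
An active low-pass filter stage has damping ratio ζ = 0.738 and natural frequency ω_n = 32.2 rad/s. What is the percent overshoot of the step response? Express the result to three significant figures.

For an underdamped second-order system, %OS = 100·exp(−πζ/√(1−ζ²)).
πζ/√(1−ζ²) = π·0.738/√(1−0.545) = 3.436, so %OS = 100·e^(−3.436) = 3.22%.

%OS ≈ 3.22%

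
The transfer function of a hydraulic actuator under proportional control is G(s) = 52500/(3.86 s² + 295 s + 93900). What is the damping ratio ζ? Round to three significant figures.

ζ ≈ 0.245

Dividing through by 3.86: denominator becomes s² + 76.42 s + 24330.
So ω_n = √24330 = 156 rad/s and ζ = 76.42/(2·156) = 0.245.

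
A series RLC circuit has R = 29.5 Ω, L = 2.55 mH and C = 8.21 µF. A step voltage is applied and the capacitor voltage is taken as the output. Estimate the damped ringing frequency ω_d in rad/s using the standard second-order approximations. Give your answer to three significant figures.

ω_d ≈ 3780 rad/s

For a series RLC circuit (capacitor voltage as output), ω_n = 1/√(LC) = 1/√(2.55 mH · 8.21 µF) = 6910 rad/s.
ζ = (R/2)·√(C/L) = (29.5/2)·√(8.21 µF/2.55 mH) = 0.837.
ω_d = 6910·√(1 − 0.837²) = 3780 rad/s.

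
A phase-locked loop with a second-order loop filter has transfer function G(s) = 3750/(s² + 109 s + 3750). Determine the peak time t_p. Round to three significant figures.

t_p ≈ 0.113 s

ω_n = √3750 = 61.2 rad/s; ζ = 109/(2·61.2) = 0.890.
The damped frequency ω_d = ω_n√(1−ζ²) = 27.9 rad/s. Then t_p = π/ω_d = 0.113 s.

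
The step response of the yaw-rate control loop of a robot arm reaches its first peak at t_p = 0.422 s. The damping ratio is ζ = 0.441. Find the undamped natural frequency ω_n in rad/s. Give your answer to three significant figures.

Peak time t_p = π/ω_d, so ω_d = π/t_p = π/0.422 = 7.44 rad/s.
ω_n = ω_d/√(1−ζ²) = 7.44/√0.806 = 8.29 rad/s.

ω_n ≈ 8.29 rad/s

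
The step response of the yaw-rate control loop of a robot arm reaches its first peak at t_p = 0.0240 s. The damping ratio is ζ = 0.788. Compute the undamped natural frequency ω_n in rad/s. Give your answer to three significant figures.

ω_n ≈ 213 rad/s

Peak time t_p = π/ω_d, so ω_d = π/t_p = π/0.0240 = 131 rad/s.
ω_n = ω_d/√(1−ζ²) = 131/√0.379 = 213 rad/s.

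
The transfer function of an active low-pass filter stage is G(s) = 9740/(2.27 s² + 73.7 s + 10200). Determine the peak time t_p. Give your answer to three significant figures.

Dividing through by 2.27: denominator becomes s² + 32.47 s + 4493.
So ω_n = √4493 = 67.0 rad/s and ζ = 32.47/(2·67.0) = 0.242.
ω_d = 67.0·√(1 − 0.242²) = 65.0 rad/s. t_p = π/ω_d = 0.0483 s.

t_p ≈ 0.0483 s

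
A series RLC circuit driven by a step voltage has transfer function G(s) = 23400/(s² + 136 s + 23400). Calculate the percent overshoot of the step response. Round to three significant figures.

ω_n = √23400 = 153 rad/s; ζ = 136/(2·153) = 0.445.
%OS = 100·exp(−πζ/√(1−ζ²)) = 21.0%.

%OS ≈ 21.0%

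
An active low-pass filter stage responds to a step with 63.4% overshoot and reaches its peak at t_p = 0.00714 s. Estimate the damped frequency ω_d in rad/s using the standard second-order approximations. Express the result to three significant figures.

ω_d ≈ 440 rad/s

t_p = π/ω_d, so ω_d = π/0.00714 = 440 rad/s.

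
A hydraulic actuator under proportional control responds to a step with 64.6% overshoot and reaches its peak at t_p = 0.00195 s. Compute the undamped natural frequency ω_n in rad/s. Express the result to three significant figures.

The overshoot fixes ζ = −ln(OS)/√(π²+ln²(OS)) = 0.138.
t_p = π/ω_d ⇒ ω_d = 1610 rad/s; then ω_n = ω_d/√(1−ζ²) = 1630 rad/s.

ω_n ≈ 1630 rad/s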